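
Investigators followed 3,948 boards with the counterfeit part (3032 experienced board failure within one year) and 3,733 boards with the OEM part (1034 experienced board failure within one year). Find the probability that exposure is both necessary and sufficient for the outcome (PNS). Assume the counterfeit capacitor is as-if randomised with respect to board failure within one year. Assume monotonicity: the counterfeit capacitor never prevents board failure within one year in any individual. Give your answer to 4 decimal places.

p₁ = P(outcome | exposed) = 3032/3948 = 0.76798
p₀ = P(outcome | unexposed) = 1034/3733 = 0.27699
Under exogeneity and monotonicity, PNS = p₁ − p₀.
PNS = 0.76798 − 0.27699 = 0.49099

PNS ≈ 0.4910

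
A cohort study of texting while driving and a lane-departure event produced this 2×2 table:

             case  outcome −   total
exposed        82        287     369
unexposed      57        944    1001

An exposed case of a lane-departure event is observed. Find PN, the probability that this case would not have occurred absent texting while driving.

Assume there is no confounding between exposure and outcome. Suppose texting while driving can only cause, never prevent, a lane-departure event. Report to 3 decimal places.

p₁ = P(outcome | exposed) = 82/369 = 0.22222
p₀ = P(outcome | unexposed) = 57/1001 = 0.056943
Under exogeneity and monotonicity, PN = (p₁ − p₀)/p₁.
PN = (0.22222 − 0.056943) / 0.22222 ≈ 0.7438

PN ≈ 0.744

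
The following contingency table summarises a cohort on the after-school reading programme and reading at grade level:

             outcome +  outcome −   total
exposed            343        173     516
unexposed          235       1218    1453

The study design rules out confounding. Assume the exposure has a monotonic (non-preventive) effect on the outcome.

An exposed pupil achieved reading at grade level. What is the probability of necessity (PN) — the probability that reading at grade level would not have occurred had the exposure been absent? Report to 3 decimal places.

PN ≈ 0.757

p₁ = P(outcome | exposed) = 343/516 = 0.66473
p₀ = P(outcome | unexposed) = 235/1453 = 0.16173
Under exogeneity and monotonicity, PN = (p₁ − p₀)/p₁.
PN = (0.66473 − 0.16173) / 0.66473 ≈ 0.7567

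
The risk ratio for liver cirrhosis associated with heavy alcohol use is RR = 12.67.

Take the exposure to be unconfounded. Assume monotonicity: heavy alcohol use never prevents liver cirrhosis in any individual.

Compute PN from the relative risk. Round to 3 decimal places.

PN ≈ 0.921

Under exogeneity and monotonicity, PN = (RR − 1) / RR = 1 − 1/RR.
PN = (12.67 − 1) / 12.67 = 11.67 / 12.67 ≈ 0.9211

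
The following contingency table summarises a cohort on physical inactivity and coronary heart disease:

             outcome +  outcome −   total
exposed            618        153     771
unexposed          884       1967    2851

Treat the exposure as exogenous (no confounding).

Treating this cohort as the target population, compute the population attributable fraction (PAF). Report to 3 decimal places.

PAF ≈ 0.252

p₁ = P(outcome | exposed) = 618/771 = 0.80156
p₀ = P(outcome | unexposed) = 884/2851 = 0.31007
Exposure prevalence π = 771/3622 = 0.21287; overall risk P(Y=1) = 0.41469.
Under exogeneity, PAF = [P(Y=1) − p₀]/P(Y=1).
PAF = (0.41469 − 0.31007) / 0.41469 ≈ 0.2523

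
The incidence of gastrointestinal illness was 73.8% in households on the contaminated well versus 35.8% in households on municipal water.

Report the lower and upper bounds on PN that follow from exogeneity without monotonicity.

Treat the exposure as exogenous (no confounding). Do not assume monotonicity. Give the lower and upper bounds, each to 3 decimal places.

0.515 ≤ PN ≤ 0.870

p₁ = 0.738, p₀ = 0.358.
Under exogeneity alone the bounds on PN are max{0,(p₁−p₀)/p₁} ≤ PN ≤ min{1,(1−p₀)/p₁}.
  lower = (p₁ − p₀)/p₁ = 0.38 / 0.738 ≈ 0.5149
  upper = min{1, (1 − p₀)/p₁} = 0.642 / 0.738 ≈ 0.8699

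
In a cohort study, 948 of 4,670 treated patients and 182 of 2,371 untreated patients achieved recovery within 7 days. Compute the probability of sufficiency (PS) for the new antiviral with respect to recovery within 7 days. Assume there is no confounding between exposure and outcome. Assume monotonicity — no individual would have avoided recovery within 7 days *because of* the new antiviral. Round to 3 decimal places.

p₁ = P(outcome | exposed) = 948/4670 = 0.203
p₀ = P(outcome | unexposed) = 182/2371 = 0.076761
Under exogeneity and monotonicity, PS = (p₁ − p₀) / (1 − p₀).
PS = (0.203 − 0.076761) / (1 − 0.076761) = 0.12624 / 0.92324 ≈ 0.1367

PS ≈ 0.137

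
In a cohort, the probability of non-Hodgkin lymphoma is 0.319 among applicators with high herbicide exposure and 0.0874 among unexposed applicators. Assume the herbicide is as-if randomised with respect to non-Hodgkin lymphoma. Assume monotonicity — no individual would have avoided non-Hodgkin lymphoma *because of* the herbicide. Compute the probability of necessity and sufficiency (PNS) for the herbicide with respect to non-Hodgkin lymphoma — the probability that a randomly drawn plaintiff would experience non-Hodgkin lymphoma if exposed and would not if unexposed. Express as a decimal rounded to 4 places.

PNS ≈ 0.2316

Let p₁ = 0.319, p₀ = 0.0874.
Under exogeneity and monotonicity, PNS = p₁ − p₀.
PNS = 0.319 − 0.0874 = 0.2316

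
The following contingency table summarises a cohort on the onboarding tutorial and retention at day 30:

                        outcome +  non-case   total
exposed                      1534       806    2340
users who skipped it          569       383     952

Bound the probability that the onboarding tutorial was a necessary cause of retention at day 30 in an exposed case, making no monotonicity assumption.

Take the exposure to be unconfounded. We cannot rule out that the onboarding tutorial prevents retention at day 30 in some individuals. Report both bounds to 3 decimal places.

p₁ = P(outcome | exposed) = 1534/2340 = 0.65556
p₀ = P(outcome | unexposed) = 569/952 = 0.59769
Under exogeneity alone the bounds on PN are max{0,(p₁−p₀)/p₁} ≤ PN ≤ min{1,(1−p₀)/p₁}.
  lower = (p₁ − p₀)/p₁ = 0.057866 / 0.65556 ≈ 0.0883
  upper = min{1, (1 − p₀)/p₁} = 0.40231 / 0.65556 ≈ 0.6137

0.088 ≤ PN ≤ 0.614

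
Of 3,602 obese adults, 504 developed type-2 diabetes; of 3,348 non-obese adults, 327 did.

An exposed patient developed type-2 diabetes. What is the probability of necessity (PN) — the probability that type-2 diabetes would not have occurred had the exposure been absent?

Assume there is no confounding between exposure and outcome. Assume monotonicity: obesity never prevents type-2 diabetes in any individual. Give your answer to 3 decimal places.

p₁ = P(outcome | exposed) = 504/3602 = 0.13992
p₀ = P(outcome | unexposed) = 327/3348 = 0.09767
Under exogeneity and monotonicity, PN = (p₁ − p₀) / p₁.
PN = (0.13992 − 0.09767) / 0.13992 = 0.042252 / 0.13992 ≈ 0.3020

PN ≈ 0.302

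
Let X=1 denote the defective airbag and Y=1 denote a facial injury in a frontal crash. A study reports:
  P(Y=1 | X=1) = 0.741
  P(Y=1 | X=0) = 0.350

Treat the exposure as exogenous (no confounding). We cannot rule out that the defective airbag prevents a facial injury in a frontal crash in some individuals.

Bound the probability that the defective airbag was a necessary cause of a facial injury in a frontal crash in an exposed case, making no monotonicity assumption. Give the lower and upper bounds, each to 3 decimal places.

Let p₁ = 0.741, p₀ = 0.35.
Under exogeneity alone the bounds on PN are max{0,(p₁−p₀)/p₁} ≤ PN ≤ min{1,(1−p₀)/p₁}.
  lower = (p₁ − p₀)/p₁ = 0.391 / 0.741 ≈ 0.5277
  upper = min{1, (1 − p₀)/p₁} = 0.65 / 0.741 ≈ 0.8772

0.528 ≤ PN ≤ 0.877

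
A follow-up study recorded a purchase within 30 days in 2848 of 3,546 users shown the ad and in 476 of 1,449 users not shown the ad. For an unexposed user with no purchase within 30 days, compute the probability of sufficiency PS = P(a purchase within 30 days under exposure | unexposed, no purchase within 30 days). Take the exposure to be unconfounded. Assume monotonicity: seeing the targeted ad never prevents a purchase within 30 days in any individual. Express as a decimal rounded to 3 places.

PS ≈ 0.707

p₁ = P(outcome | exposed) = 2848/3546 = 0.80316
p₀ = P(outcome | unexposed) = 476/1449 = 0.3285
Under exogeneity and monotonicity, PS = (p₁ − p₀) / (1 − p₀).
PS = (0.80316 − 0.3285) / (1 − 0.3285) = 0.47466 / 0.6715 ≈ 0.7069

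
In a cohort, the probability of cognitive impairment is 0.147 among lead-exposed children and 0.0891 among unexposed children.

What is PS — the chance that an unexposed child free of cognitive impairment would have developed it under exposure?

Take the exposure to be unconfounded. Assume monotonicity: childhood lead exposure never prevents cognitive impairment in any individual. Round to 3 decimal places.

Let p₁ = 0.147, p₀ = 0.0891.
Under exogeneity and monotonicity, PS = (p₁ − p₀) / (1 − p₀).
PS = (0.147 − 0.0891) / (1 − 0.0891) = 0.0579 / 0.9109 ≈ 0.0636

PS ≈ 0.064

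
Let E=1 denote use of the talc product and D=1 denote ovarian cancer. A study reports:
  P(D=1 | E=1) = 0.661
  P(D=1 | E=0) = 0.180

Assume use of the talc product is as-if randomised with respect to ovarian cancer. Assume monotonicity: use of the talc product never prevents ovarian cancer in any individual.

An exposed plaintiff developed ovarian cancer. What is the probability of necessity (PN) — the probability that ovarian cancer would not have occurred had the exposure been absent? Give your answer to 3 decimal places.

PN ≈ 0.728

Let p₁ = 0.661, p₀ = 0.18.
Under exogeneity and monotonicity, PN = (p₁ − p₀) / p₁.
PN = (0.661 − 0.18) / 0.661 = 0.481 / 0.661 ≈ 0.7277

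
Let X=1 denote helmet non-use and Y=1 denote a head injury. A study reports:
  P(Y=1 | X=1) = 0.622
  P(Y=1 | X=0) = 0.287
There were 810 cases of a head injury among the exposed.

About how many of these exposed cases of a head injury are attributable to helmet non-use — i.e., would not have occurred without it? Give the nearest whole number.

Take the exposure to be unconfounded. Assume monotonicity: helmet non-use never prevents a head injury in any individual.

Let p₁ = 0.622, p₀ = 0.287.
PN = (p₁ − p₀)/p₁ = (0.622 − 0.287) / 0.622 ≈ 0.53859.
Attributable cases ≈ PN × (exposed cases) = 0.53859 × 810 ≈ 436.25.

about 436 cases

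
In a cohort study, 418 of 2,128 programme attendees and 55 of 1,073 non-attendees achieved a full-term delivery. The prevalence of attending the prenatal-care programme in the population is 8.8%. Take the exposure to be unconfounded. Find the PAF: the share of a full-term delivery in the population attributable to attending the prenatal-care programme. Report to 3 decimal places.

PAF ≈ 0.200

p₁ = P(outcome | exposed) = 418/2128 = 0.19643
p₀ = P(outcome | unexposed) = 55/1073 = 0.051258
Overall risk P(Y=1) = π·p₁ + (1−π)·p₀ = 0.088×0.19643 + 0.912×0.051258 = 0.064033.
Under exogeneity, PAF = [P(Y=1) − p₀] / P(Y=1).
PAF = (0.064033 − 0.051258) / 0.064033 ≈ 0.1995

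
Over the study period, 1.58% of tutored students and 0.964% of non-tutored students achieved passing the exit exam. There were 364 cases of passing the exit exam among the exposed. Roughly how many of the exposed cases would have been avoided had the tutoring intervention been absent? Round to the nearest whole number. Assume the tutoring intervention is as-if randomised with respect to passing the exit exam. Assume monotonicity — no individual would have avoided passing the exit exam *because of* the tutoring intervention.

p₁ = 0.0158, p₀ = 0.00964.
PN = (p₁ − p₀)/p₁ = (0.0158 − 0.00964) / 0.0158 ≈ 0.38987.
Attributable cases ≈ PN × (exposed cases) = 0.38987 × 364 ≈ 141.91.

about 142 cases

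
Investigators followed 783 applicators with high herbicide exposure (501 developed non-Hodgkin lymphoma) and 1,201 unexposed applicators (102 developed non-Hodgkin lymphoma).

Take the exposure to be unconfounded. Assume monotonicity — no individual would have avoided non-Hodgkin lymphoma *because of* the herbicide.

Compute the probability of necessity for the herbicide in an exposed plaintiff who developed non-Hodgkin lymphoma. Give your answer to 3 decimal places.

PN ≈ 0.867

p₁ = P(outcome | exposed) = 501/783 = 0.63985
p₀ = P(outcome | unexposed) = 102/1201 = 0.084929
Under exogeneity and monotonicity, PN = (p₁ − p₀) / p₁.
PN = (0.63985 − 0.084929) / 0.63985 = 0.55492 / 0.63985 ≈ 0.8673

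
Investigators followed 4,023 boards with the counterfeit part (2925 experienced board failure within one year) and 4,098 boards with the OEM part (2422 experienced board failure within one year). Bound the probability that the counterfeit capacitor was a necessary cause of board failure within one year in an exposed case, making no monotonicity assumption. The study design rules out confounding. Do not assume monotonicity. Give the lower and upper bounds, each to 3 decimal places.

0.187 ≤ PN ≤ 0.563

p₁ = P(outcome | exposed) = 2925/4023 = 0.72707
p₀ = P(outcome | unexposed) = 2422/4098 = 0.59102
Under exogeneity alone the bounds on PN are max{0,(p₁−p₀)/p₁} ≤ PN ≤ min{1,(1−p₀)/p₁}.
  lower = (p₁ − p₀)/p₁ = 0.13605 / 0.72707 ≈ 0.1871
  upper = min{1, (1 − p₀)/p₁} = 0.40898 / 0.72707 ≈ 0.5625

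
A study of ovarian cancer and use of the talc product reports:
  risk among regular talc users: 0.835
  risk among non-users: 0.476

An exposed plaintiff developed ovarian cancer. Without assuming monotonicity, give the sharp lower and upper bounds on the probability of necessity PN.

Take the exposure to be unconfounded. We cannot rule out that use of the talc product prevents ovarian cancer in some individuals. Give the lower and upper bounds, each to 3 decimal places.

0.430 ≤ PN ≤ 0.628

Let p₁ = 0.835, p₀ = 0.476.
Under exogeneity alone the bounds on PN are max{0,(p₁−p₀)/p₁} ≤ PN ≤ min{1,(1−p₀)/p₁}.
  lower = (p₁ − p₀)/p₁ = 0.359 / 0.835 ≈ 0.4299
  upper = min{1, (1 − p₀)/p₁} = 0.524 / 0.835 ≈ 0.6275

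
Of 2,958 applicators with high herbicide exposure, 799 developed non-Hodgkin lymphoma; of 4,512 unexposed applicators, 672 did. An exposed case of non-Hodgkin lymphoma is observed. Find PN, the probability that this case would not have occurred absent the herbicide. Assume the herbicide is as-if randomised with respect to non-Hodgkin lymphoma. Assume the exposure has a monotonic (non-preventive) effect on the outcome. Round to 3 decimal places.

p₁ = P(outcome | exposed) = 799/2958 = 0.27011
p₀ = P(outcome | unexposed) = 672/4512 = 0.14894
Under exogeneity and monotonicity, PN = (p₁ − p₀) / p₁.
PN = (0.27011 − 0.14894) / 0.27011 = 0.12118 / 0.27011 ≈ 0.4486

PN ≈ 0.449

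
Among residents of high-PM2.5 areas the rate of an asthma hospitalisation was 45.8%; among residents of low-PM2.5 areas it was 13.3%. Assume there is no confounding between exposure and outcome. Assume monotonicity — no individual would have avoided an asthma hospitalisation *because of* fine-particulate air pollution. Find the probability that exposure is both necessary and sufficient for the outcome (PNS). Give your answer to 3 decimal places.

p₁ = 0.458, p₀ = 0.133.
Under exogeneity and monotonicity, PNS = p₁ − p₀.
PNS = 0.458 − 0.133 = 0.325

PNS ≈ 0.325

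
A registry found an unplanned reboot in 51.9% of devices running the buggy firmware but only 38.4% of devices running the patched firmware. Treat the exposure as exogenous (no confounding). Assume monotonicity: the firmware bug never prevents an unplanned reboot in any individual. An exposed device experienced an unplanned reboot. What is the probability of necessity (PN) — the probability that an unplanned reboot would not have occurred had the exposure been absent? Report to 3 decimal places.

p₁ = 0.519, p₀ = 0.384.
Under exogeneity and monotonicity, PN = (p₁ − p₀) / p₁.
PN = (0.519 − 0.384) / 0.519 = 0.135 / 0.519 ≈ 0.2601

PN ≈ 0.260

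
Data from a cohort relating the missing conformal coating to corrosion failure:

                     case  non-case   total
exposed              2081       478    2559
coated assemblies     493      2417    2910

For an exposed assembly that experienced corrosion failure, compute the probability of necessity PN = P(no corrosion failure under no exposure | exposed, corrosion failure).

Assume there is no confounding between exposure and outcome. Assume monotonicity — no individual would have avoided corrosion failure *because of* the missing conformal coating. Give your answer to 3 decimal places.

PN ≈ 0.792

p₁ = P(outcome | exposed) = 2081/2559 = 0.81321
p₀ = P(outcome | unexposed) = 493/2910 = 0.16942
Under exogeneity and monotonicity, PN = (p₁ − p₀) / p₁.
PN = (0.81321 − 0.16942) / 0.81321 = 0.64379 / 0.81321 ≈ 0.7917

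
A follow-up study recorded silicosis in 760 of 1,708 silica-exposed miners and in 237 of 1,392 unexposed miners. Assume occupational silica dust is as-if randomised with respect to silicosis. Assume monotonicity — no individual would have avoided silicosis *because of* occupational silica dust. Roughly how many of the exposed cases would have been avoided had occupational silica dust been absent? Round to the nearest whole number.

about 469 cases

p₁ = P(outcome | exposed) = 760/1708 = 0.44496
p₀ = P(outcome | unexposed) = 237/1392 = 0.17026
PN = (p₁ − p₀)/p₁ = (0.44496 − 0.17026) / 0.44496 ≈ 0.61737.
Attributable cases ≈ PN × (exposed cases) = 0.61737 × 760 ≈ 469.20.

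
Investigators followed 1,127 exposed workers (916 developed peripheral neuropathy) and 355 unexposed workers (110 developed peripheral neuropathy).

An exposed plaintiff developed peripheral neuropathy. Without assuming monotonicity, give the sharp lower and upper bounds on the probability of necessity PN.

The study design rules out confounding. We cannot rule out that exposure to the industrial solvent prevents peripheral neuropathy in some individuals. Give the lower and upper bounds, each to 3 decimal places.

p₁ = P(outcome | exposed) = 916/1127 = 0.81278
p₀ = P(outcome | unexposed) = 110/355 = 0.30986
Under exogeneity alone the bounds on PN are max{0,(p₁−p₀)/p₁} ≤ PN ≤ min{1,(1−p₀)/p₁}.
  lower = (p₁ − p₀)/p₁ = 0.50292 / 0.81278 ≈ 0.6188
  upper = min{1, (1 − p₀)/p₁} = 0.69014 / 0.81278 ≈ 0.8491

0.619 ≤ PN ≤ 0.849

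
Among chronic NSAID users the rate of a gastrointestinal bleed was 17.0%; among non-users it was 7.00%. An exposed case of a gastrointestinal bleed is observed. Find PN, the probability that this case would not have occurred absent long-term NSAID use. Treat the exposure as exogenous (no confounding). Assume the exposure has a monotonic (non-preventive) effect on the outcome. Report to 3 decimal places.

PN ≈ 0.588

p₁ = 0.17, p₀ = 0.07.
Under exogeneity and monotonicity, PN = (p₁ − p₀) / p₁.
PN = (0.17 − 0.07) / 0.17 = 0.1 / 0.17 ≈ 0.5882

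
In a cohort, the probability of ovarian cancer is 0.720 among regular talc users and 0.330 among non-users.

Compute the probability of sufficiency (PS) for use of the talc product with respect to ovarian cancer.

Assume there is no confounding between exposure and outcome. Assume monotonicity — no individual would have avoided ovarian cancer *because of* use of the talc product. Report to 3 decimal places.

Let p₁ = 0.72, p₀ = 0.33.
Under exogeneity and monotonicity, PS = (p₁ − p₀) / (1 − p₀).
PS = (0.72 − 0.33) / (1 − 0.33) = 0.39 / 0.67 ≈ 0.5821

PS ≈ 0.582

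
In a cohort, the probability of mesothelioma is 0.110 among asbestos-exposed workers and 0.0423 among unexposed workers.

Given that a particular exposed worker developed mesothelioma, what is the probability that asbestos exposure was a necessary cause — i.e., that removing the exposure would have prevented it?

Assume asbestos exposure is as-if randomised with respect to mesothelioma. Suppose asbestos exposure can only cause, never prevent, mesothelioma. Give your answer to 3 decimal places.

PN ≈ 0.615

Let p₁ = 0.11, p₀ = 0.0423.
Under exogeneity and monotonicity, PN = (p₁ − p₀) / p₁.
PN = (0.11 − 0.0423) / 0.11 = 0.0677 / 0.11 ≈ 0.6155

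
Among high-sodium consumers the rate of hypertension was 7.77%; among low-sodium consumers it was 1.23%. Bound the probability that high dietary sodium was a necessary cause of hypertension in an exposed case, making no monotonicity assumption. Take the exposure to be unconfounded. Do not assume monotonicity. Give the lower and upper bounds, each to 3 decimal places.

p₁ = 0.0777, p₀ = 0.0123.
Under exogeneity alone the bounds on PN are max{0,(p₁−p₀)/p₁} ≤ PN ≤ min{1,(1−p₀)/p₁}.
  lower = (p₁ − p₀)/p₁ = 0.0654 / 0.0777 ≈ 0.8417
  upper = min{1, (1 − p₀)/p₁} = 0.9877 / 0.0777 ≈ 12.7117 → capped at 1

0.842 ≤ PN ≤ 1.000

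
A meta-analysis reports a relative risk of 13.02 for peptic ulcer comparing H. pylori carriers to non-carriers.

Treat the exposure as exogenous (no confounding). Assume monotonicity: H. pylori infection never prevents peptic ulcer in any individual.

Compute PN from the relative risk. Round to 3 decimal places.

PN ≈ 0.923

Under exogeneity and monotonicity, PN = (RR − 1) / RR = 1 − 1/RR.
PN = (13.02 − 1) / 13.02 = 12.02 / 13.02 ≈ 0.9232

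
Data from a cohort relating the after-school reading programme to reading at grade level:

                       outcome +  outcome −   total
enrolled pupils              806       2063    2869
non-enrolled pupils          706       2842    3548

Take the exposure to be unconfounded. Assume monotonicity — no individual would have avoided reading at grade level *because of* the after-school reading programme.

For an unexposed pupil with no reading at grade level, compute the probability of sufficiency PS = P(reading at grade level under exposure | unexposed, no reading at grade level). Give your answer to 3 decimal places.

PS ≈ 0.102

p₁ = P(outcome | exposed) = 806/2869 = 0.28093
p₀ = P(outcome | unexposed) = 706/3548 = 0.19899
Under exogeneity and monotonicity, PS = (p₁ − p₀) / (1 − p₀).
PS = (0.28093 − 0.19899) / (1 − 0.19899) = 0.081949 / 0.80101 ≈ 0.1023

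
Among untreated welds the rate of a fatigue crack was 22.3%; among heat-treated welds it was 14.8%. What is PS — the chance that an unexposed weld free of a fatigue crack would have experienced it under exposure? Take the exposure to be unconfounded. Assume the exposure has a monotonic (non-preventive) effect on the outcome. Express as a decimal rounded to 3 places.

PS ≈ 0.088

p₁ = 0.223, p₀ = 0.148.
Under exogeneity and monotonicity, PS = (p₁ − p₀) / (1 − p₀).
PS = (0.223 − 0.148) / (1 − 0.148) = 0.075 / 0.852 ≈ 0.0880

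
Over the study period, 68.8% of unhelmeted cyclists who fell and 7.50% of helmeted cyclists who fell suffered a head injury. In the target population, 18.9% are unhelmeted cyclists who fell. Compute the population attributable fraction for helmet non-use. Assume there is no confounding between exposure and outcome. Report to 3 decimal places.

p₁ = 0.688, p₀ = 0.075.
Overall risk P(Y=1) = π·p₁ + (1−π)·p₀ = 0.189×0.688 + 0.811×0.075 = 0.19086.
Under exogeneity, PAF = [P(Y=1) − p₀] / P(Y=1).
PAF = (0.19086 − 0.075) / 0.19086 ≈ 0.6070

PAF ≈ 0.607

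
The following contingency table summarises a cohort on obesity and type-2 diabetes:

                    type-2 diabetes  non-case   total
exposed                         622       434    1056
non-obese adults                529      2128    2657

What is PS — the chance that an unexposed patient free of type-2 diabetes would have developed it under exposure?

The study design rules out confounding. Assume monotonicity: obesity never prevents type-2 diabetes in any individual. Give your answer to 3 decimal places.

PS ≈ 0.487

p₁ = P(outcome | exposed) = 622/1056 = 0.58902
p₀ = P(outcome | unexposed) = 529/2657 = 0.1991
Under exogeneity and monotonicity, PS = (p₁ − p₀)/(1 − p₀).
PS = (0.58902 − 0.1991) / 0.8009 ≈ 0.4868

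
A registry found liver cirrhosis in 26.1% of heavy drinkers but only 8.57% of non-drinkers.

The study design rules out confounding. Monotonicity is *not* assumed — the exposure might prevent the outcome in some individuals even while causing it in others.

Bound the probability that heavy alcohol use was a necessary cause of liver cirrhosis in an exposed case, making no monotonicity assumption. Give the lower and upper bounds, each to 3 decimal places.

p₁ = 0.261, p₀ = 0.0857.
Under exogeneity alone the bounds on PN are max{0,(p₁−p₀)/p₁} ≤ PN ≤ min{1,(1−p₀)/p₁}.
  lower = (p₁ − p₀)/p₁ = 0.1753 / 0.261 ≈ 0.6716
  upper = min{1, (1 − p₀)/p₁} = 0.9143 / 0.261 ≈ 3.5031 → capped at 1

0.672 ≤ PN ≤ 1.000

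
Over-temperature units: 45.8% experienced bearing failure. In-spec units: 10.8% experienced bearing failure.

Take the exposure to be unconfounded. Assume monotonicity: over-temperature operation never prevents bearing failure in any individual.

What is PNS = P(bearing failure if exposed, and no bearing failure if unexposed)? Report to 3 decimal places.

PNS ≈ 0.350

p₁ = 0.458, p₀ = 0.108.
Under exogeneity and monotonicity, PNS = p₁ − p₀.
PNS = 0.458 − 0.108 = 0.35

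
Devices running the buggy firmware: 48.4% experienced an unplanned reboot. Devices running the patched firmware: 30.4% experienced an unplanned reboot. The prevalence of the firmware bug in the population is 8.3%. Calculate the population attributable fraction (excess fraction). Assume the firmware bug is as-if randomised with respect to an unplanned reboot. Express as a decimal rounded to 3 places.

p₁ = 0.484, p₀ = 0.304.
Overall risk P(Y=1) = π·p₁ + (1−π)·p₀ = 0.083×0.484 + 0.917×0.304 = 0.31894.
Under exogeneity, PAF = [P(Y=1) − p₀] / P(Y=1).
PAF = (0.31894 − 0.304) / 0.31894 ≈ 0.0468

PAF ≈ 0.047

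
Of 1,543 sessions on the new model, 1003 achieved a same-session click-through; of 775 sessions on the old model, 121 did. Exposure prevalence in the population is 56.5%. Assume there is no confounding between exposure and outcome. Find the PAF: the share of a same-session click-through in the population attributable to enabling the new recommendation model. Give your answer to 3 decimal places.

PAF ≈ 0.641

p₁ = P(outcome | exposed) = 1003/1543 = 0.65003
p₀ = P(outcome | unexposed) = 121/775 = 0.15613
Overall risk P(Y=1) = π·p₁ + (1−π)·p₀ = 0.565×0.65003 + 0.435×0.15613 = 0.43518.
Under exogeneity, PAF = [P(Y=1) − p₀] / P(Y=1).
PAF = (0.43518 − 0.15613) / 0.43518 ≈ 0.6412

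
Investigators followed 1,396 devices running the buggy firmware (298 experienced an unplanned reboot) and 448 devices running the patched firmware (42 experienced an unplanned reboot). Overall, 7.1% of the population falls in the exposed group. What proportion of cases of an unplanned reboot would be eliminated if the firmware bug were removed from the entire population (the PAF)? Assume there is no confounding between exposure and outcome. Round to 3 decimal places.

PAF ≈ 0.083

p₁ = P(outcome | exposed) = 298/1396 = 0.21347
p₀ = P(outcome | unexposed) = 42/448 = 0.09375
Overall risk P(Y=1) = π·p₁ + (1−π)·p₀ = 0.071×0.21347 + 0.929×0.09375 = 0.10225.
Under exogeneity, PAF = [P(Y=1) − p₀] / P(Y=1).
PAF = (0.10225 − 0.09375) / 0.10225 ≈ 0.0831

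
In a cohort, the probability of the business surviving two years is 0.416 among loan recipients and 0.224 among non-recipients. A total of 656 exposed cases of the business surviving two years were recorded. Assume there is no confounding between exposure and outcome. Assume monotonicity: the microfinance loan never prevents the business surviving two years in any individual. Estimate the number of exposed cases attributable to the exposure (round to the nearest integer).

Let p₁ = 0.416, p₀ = 0.224.
PN = (p₁ − p₀)/p₁ = (0.416 − 0.224) / 0.416 ≈ 0.46154.
Attributable cases ≈ PN × (exposed cases) = 0.46154 × 656 ≈ 302.77.

about 303 cases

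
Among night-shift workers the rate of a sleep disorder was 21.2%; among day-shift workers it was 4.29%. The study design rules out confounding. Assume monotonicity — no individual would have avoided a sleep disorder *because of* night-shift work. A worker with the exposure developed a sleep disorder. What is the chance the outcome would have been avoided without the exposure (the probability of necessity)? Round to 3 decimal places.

p₁ = 0.212, p₀ = 0.0429.
Under exogeneity and monotonicity, PN = (p₁ − p₀) / p₁.
PN = (0.212 − 0.0429) / 0.212 = 0.1691 / 0.212 ≈ 0.7976

PN ≈ 0.798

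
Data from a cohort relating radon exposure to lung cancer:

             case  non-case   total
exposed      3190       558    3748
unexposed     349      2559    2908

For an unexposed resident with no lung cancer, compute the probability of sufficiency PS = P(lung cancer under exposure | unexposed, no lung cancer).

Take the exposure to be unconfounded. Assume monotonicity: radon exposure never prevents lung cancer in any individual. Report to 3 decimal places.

p₁ = P(outcome | exposed) = 3190/3748 = 0.85112
p₀ = P(outcome | unexposed) = 349/2908 = 0.12001
Under exogeneity and monotonicity, PS = (p₁ − p₀) / (1 − p₀).
PS = (0.85112 − 0.12001) / (1 − 0.12001) = 0.73111 / 0.87999 ≈ 0.8308

PS ≈ 0.831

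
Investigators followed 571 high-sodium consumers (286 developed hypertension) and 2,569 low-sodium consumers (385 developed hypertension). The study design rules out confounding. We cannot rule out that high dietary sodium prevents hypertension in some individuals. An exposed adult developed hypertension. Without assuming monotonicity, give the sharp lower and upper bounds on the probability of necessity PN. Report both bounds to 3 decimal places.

0.701 ≤ PN ≤ 1.000

p₁ = P(outcome | exposed) = 286/571 = 0.50088
p₀ = P(outcome | unexposed) = 385/2569 = 0.14986
Under exogeneity alone the bounds on PN are max{0,(p₁−p₀)/p₁} ≤ PN ≤ min{1,(1−p₀)/p₁}.
  lower = (p₁ − p₀)/p₁ = 0.35101 / 0.50088 ≈ 0.7008
  upper = min{1, (1 − p₀)/p₁} = 0.85014 / 0.50088 ≈ 1.6973 → capped at 1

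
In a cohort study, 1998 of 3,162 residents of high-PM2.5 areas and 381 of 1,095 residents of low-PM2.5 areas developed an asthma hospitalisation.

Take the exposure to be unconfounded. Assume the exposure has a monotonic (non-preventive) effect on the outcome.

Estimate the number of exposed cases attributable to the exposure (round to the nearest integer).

p₁ = P(outcome | exposed) = 1998/3162 = 0.63188
p₀ = P(outcome | unexposed) = 381/1095 = 0.34795
PN = (p₁ − p₀)/p₁ = (0.63188 − 0.34795) / 0.63188 ≈ 0.44935.
Attributable cases ≈ PN × (exposed cases) = 0.44935 × 1998 ≈ 897.80.

about 898 cases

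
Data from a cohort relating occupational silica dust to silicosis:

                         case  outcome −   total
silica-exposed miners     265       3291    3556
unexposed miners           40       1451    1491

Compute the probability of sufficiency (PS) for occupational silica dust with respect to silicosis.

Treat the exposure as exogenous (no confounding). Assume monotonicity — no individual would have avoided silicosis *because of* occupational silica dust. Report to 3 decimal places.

PS ≈ 0.049

p₁ = P(outcome | exposed) = 265/3556 = 0.074522
p₀ = P(outcome | unexposed) = 40/1491 = 0.026828
Under exogeneity and monotonicity, PS = (p₁ − p₀)/(1 − p₀).
PS = (0.074522 − 0.026828) / 0.97317 ≈ 0.0490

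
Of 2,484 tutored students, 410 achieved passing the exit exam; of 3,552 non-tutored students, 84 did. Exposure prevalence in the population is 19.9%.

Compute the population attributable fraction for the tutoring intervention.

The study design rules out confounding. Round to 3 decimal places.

PAF ≈ 0.543

p₁ = P(outcome | exposed) = 410/2484 = 0.16506
p₀ = P(outcome | unexposed) = 84/3552 = 0.023649
Overall risk P(Y=1) = π·p₁ + (1−π)·p₀ = 0.199×0.16506 + 0.801×0.023649 = 0.051789.
Under exogeneity, PAF = [P(Y=1) − p₀] / P(Y=1).
PAF = (0.051789 − 0.023649) / 0.051789 ≈ 0.5434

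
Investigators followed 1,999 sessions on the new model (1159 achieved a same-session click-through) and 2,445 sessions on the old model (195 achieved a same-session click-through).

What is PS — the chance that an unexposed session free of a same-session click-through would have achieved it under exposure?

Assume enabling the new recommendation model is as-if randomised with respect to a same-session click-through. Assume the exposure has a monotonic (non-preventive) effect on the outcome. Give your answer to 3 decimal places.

PS ≈ 0.543

p₁ = P(outcome | exposed) = 1159/1999 = 0.57979
p₀ = P(outcome | unexposed) = 195/2445 = 0.079755
Under exogeneity and monotonicity, PS = (p₁ − p₀) / (1 − p₀).
PS = (0.57979 − 0.079755) / (1 − 0.079755) = 0.50004 / 0.92025 ≈ 0.5434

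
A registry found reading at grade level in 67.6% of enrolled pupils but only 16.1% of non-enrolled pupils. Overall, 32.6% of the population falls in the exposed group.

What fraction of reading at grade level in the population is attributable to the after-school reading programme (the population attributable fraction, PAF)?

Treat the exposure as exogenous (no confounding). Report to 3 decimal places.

p₁ = 0.676, p₀ = 0.161.
Overall risk P(Y=1) = π·p₁ + (1−π)·p₀ = 0.326×0.676 + 0.674×0.161 = 0.32889.
Under exogeneity, PAF = [P(Y=1) − p₀] / P(Y=1).
PAF = (0.32889 − 0.161) / 0.32889 ≈ 0.5105

PAF ≈ 0.510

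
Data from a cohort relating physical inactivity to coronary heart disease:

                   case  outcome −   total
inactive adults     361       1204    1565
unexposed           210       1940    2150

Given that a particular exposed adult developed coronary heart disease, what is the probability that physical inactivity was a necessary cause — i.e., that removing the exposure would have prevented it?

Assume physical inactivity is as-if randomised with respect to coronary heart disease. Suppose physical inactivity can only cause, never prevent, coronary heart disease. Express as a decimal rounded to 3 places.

p₁ = P(outcome | exposed) = 361/1565 = 0.23067
p₀ = P(outcome | unexposed) = 210/2150 = 0.097674
Under exogeneity and monotonicity, PN = (p₁ − p₀)/p₁.
PN = (0.23067 − 0.097674) / 0.23067 ≈ 0.5766

PN ≈ 0.577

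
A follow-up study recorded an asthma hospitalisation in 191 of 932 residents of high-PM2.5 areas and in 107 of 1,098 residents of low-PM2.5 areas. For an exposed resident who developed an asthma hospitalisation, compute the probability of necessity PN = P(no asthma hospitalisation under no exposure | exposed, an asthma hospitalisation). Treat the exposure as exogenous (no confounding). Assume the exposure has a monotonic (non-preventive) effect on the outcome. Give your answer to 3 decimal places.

PN ≈ 0.524

p₁ = P(outcome | exposed) = 191/932 = 0.20494
p₀ = P(outcome | unexposed) = 107/1098 = 0.09745
Under exogeneity and monotonicity, PN = (p₁ − p₀) / p₁.
PN = (0.20494 − 0.09745) / 0.20494 = 0.10749 / 0.20494 ≈ 0.5245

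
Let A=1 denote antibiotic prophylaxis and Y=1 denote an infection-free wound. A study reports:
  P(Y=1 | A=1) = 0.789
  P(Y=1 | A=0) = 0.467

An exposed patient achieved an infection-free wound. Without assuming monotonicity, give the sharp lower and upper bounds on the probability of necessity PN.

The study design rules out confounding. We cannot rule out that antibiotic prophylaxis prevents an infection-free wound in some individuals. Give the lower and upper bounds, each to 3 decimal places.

Let p₁ = 0.789, p₀ = 0.467.
Under exogeneity alone the bounds on PN are max{0,(p₁−p₀)/p₁} ≤ PN ≤ min{1,(1−p₀)/p₁}.
  lower = (p₁ − p₀)/p₁ = 0.322 / 0.789 ≈ 0.4081
  upper = min{1, (1 − p₀)/p₁} = 0.533 / 0.789 ≈ 0.6755

0.408 ≤ PN ≤ 0.676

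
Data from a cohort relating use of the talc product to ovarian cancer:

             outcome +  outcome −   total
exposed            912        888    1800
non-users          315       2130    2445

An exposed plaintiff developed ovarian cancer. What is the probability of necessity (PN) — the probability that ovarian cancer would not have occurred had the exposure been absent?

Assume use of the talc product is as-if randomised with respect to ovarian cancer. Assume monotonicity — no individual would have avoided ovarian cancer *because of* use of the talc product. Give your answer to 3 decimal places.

PN ≈ 0.746

p₁ = P(outcome | exposed) = 912/1800 = 0.50667
p₀ = P(outcome | unexposed) = 315/2445 = 0.12883
Under exogeneity and monotonicity, PN = (p₁ − p₀)/p₁.
PN = (0.50667 − 0.12883) / 0.50667 ≈ 0.7457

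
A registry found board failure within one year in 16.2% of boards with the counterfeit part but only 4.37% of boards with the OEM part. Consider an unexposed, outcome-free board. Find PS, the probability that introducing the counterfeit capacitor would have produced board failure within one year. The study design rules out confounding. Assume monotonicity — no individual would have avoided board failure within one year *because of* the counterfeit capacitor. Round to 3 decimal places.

p₁ = 0.162, p₀ = 0.0437.
Under exogeneity and monotonicity, PS = (p₁ − p₀) / (1 − p₀).
PS = (0.162 − 0.0437) / (1 − 0.0437) = 0.1183 / 0.9563 ≈ 0.1237

PS ≈ 0.124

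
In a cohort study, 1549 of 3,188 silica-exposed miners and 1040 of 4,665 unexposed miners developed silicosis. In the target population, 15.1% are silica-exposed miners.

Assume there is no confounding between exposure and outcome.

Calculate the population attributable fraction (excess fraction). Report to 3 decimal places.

p₁ = P(outcome | exposed) = 1549/3188 = 0.48588
p₀ = P(outcome | unexposed) = 1040/4665 = 0.22294
Overall risk P(Y=1) = π·p₁ + (1−π)·p₀ = 0.151×0.48588 + 0.849×0.22294 = 0.26264.
Under exogeneity, PAF = [P(Y=1) − p₀] / P(Y=1).
PAF = (0.26264 − 0.22294) / 0.26264 ≈ 0.1512

PAF ≈ 0.151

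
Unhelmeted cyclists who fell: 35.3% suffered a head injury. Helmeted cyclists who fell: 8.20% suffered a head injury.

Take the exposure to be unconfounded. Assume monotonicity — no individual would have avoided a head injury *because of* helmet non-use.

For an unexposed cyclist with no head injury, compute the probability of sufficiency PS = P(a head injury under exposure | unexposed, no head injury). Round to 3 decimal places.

PS ≈ 0.295

p₁ = 0.353, p₀ = 0.082.
Under exogeneity and monotonicity, PS = (p₁ − p₀) / (1 − p₀).
PS = (0.353 − 0.082) / (1 − 0.082) = 0.271 / 0.918 ≈ 0.2952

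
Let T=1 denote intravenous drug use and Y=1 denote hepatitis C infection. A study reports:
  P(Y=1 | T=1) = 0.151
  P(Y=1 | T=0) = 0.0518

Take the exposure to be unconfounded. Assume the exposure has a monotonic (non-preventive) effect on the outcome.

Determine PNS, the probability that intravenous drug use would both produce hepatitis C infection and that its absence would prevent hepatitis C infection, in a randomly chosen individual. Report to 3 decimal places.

Let p₁ = 0.151, p₀ = 0.0518.
Under exogeneity and monotonicity, PNS = p₁ − p₀.
PNS = 0.151 − 0.0518 = 0.0992

PNS ≈ 0.099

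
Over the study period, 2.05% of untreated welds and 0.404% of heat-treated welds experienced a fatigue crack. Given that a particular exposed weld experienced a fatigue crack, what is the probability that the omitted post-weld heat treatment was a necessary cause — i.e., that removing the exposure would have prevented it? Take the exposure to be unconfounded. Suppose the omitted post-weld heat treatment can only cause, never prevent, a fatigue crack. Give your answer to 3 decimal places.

p₁ = 0.0205, p₀ = 0.00404.
Under exogeneity and monotonicity, PN = (p₁ − p₀) / p₁.
PN = (0.0205 − 0.00404) / 0.0205 = 0.01646 / 0.0205 ≈ 0.8029

PN ≈ 0.803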